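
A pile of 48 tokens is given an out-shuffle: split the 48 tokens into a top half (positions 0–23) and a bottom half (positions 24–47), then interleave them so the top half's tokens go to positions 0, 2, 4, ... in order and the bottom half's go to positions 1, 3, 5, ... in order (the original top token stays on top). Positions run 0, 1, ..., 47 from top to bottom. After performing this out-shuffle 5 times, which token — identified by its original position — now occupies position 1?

25

Work backwards from position 1, undoing one out-shuffle at a time:
1 ← 24 ← 12 ← 6 ← 3 ← 25
So the token now at position 1 started at position 25.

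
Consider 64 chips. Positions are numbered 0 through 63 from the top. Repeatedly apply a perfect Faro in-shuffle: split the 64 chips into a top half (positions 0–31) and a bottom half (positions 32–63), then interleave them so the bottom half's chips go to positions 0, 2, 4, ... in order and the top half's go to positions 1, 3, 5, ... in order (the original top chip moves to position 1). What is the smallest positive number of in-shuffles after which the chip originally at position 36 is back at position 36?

Follow position 36 under repeated in-shuffles:
36 → 8 → 17 → 35 → 6 → 13 → 27 → 55 → 46 → 28 → 57 → 50 → 36
It first returns after 12 in-shuffles.

12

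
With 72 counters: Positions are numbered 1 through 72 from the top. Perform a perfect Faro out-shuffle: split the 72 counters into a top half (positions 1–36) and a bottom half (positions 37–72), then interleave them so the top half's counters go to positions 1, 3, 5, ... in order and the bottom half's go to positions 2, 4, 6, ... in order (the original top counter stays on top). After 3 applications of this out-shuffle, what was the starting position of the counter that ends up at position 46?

Work backwards from position 46, undoing one out-shuffle at a time:
46 ← 59 ← 30 ← 51
So the counter now at position 46 started at position 51.

51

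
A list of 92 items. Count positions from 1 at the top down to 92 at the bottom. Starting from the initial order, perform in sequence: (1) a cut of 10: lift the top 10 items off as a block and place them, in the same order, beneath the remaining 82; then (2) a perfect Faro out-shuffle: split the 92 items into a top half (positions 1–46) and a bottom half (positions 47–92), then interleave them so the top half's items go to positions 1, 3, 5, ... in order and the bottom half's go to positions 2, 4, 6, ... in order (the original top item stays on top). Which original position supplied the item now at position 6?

Undo the operations in reverse order, starting from position 6:
  undo op 2 (out-shuffle, from bottom half): 6 ← 49
  undo op 1 (cut 10): 49 ← 59
So the item at position 6 came from original position 59.

59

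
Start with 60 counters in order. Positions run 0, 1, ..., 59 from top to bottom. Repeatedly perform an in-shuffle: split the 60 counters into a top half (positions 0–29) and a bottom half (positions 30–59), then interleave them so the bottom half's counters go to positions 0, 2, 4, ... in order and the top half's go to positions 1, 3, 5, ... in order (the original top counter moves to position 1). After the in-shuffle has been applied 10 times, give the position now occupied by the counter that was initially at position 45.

Track the counter's position through each in-shuffle:
45 → 30 → 0 → 1 → 3 → 7 → 15 → 31 → 2 → 5 → 11

11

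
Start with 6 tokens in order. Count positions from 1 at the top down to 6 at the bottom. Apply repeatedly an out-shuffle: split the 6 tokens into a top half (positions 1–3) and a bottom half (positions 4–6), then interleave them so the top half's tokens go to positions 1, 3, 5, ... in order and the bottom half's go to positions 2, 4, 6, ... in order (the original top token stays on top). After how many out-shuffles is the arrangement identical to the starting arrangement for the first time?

The out-shuffle permutes the 6 positions with cycle lengths [1, 1, 4].
Every token is home exactly when every cycle has completed a whole number of laps, i.e. after lcm(1, 4) = 4 out-shuffles.

4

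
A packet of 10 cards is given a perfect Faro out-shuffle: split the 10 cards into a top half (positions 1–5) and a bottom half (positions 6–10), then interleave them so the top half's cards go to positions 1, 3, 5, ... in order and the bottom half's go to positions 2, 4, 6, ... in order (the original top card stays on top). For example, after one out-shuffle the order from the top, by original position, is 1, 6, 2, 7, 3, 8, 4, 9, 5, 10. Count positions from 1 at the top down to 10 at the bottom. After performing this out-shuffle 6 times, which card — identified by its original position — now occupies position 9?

Work backwards from position 9, undoing one out-shuffle at a time:
9 ← 5 ← 3 ← 2 ← 6 ← 8 ← 9
So the card now at position 9 started at position 9.

9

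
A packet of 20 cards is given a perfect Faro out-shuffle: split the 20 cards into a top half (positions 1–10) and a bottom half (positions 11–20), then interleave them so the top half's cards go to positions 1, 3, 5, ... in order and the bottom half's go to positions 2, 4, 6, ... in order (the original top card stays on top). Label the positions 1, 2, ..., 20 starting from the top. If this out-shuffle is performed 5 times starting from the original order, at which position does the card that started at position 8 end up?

Track the card's position through each out-shuffle:
8 → 15 → 10 → 19 → 18 → 16

16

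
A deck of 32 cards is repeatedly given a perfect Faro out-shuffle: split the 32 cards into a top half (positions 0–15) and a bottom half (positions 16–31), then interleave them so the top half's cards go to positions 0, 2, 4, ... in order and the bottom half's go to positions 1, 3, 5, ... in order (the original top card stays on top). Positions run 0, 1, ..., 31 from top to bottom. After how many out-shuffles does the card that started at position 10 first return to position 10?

Follow position 10 under repeated out-shuffles:
10 → 20 → 9 → 18 → 5 → 10
It first returns after 5 out-shuffles.

5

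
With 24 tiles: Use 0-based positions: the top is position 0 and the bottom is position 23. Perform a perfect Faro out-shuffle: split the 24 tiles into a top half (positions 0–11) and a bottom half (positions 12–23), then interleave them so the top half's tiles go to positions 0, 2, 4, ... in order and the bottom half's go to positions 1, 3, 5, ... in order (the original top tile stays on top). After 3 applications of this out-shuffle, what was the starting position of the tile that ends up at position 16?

Work backwards from position 16, undoing one out-shuffle at a time:
16 ← 8 ← 4 ← 2
So the tile now at position 16 started at position 2.

2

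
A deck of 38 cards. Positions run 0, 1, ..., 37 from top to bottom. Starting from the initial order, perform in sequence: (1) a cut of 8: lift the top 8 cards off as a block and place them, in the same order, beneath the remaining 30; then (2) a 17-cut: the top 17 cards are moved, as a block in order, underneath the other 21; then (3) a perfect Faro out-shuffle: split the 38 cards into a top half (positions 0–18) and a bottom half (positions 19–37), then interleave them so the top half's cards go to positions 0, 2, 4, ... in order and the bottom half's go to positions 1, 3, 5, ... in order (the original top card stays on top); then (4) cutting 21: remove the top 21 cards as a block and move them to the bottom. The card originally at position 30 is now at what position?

Track the card from position 30 forward through each operation:
  after op 1 (cut 8): 30 → 22
  after op 2 (cut 17): 22 → 5
  after op 3 (out-shuffle): 5 → 10
  after op 4 (cut 21): 10 → 27

27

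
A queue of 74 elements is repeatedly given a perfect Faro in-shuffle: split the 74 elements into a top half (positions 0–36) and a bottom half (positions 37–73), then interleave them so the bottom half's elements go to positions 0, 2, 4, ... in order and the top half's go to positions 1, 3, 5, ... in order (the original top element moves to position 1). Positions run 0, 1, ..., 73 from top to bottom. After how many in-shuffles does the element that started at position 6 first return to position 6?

20

Follow position 6 under repeated in-shuffles:
6 → 13 → 27 → 55 → 36 → 73 → 72 → 70 → 66 → 58 → 42 → 10 → 21 → 43 → 12 → 25 → 51 → 28 → 57 → 40 → 6
It first returns after 20 in-shuffles.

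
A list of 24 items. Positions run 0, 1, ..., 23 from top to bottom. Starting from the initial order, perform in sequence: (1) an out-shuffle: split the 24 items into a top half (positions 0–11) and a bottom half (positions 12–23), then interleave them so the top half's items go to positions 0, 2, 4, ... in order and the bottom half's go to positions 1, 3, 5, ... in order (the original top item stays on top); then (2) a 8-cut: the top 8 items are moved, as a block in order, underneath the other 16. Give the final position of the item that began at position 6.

4

Track the item from position 6 forward through each operation:
  after op 1 (out-shuffle): 6 → 12
  after op 2 (cut 8): 12 → 4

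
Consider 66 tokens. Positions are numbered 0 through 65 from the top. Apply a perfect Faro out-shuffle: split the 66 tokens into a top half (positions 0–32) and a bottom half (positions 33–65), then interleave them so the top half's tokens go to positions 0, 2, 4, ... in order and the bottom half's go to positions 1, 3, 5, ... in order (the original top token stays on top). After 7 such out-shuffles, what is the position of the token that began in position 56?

18

Track the token's position through each out-shuffle:
56 → 47 → 29 → 58 → 51 → 37 → 9 → 18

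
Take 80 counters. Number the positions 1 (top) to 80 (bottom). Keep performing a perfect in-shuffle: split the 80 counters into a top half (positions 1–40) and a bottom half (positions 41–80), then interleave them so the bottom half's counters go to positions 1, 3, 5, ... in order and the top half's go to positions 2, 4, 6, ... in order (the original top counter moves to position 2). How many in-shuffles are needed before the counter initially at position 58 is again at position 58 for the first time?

54

Follow position 58 under repeated in-shuffles:
58 → 35 → 70 → 59 → 37 → 74 → 67 → 53 → ... → 58 (length 54)
It first returns after 54 in-shuffles.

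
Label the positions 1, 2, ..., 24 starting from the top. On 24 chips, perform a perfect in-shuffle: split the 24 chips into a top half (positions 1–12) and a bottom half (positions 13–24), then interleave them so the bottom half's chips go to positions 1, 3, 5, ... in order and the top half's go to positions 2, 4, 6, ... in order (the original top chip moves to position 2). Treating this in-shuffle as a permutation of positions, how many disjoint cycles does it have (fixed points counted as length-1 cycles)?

Trace each unvisited position around until it returns:
(1 2 4 8 16 7 ... len 20) (5 10 20 15)
2 cycles in total.

2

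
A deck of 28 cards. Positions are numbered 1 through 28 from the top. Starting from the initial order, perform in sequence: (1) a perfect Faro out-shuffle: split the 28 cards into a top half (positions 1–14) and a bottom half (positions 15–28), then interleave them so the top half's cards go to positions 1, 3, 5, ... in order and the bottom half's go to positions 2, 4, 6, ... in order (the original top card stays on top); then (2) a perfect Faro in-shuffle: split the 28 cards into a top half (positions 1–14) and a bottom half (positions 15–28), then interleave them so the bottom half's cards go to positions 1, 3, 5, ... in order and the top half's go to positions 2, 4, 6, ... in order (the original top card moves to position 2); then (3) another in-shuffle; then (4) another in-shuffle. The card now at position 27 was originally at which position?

Undo the operations in reverse order, starting from position 27:
  undo op 4 (in-shuffle, from bottom half): 27 ← 28
  undo op 3 (in-shuffle, from top half): 28 ← 14
  undo op 2 (in-shuffle, from top half): 14 ← 7
  undo op 1 (out-shuffle, from top half): 7 ← 4
So the card at position 27 came from original position 4.

4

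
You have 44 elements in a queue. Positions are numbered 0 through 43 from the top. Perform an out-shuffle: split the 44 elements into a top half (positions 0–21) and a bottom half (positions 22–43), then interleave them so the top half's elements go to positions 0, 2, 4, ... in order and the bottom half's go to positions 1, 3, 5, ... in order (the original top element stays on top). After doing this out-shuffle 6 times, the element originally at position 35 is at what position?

Track the element's position through each out-shuffle:
35 → 27 → 11 → 22 → 1 → 2 → 4

4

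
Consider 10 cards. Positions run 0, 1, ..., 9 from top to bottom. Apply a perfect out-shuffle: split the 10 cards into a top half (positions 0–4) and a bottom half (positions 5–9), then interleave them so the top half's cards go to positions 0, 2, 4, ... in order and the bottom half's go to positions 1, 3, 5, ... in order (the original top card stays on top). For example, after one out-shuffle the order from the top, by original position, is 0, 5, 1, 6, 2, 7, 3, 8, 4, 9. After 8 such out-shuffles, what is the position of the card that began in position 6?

Track the card's position through each out-shuffle:
6 → 3 → 6 → 3 → 6 → 3 → 6 → 3 → 6

6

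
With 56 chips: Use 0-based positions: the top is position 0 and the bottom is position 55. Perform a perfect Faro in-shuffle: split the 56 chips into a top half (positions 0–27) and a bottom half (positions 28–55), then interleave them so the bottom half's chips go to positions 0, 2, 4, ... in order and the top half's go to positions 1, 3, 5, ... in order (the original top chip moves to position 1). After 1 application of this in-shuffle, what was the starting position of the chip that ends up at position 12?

Work backwards from position 12, undoing one in-shuffle at a time:
12 ← 34
So the chip now at position 12 started at position 34.

34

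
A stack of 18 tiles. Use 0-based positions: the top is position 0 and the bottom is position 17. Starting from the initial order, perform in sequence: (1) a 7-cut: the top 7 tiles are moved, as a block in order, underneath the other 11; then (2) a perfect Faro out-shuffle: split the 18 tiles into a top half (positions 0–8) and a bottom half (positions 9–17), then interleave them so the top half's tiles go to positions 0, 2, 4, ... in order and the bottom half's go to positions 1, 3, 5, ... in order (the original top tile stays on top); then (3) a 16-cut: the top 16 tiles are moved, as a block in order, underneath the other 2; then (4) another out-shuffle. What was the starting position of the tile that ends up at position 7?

12

Undo the operations in reverse order, starting from position 7:
  undo op 4 (out-shuffle, from bottom half): 7 ← 12
  undo op 3 (cut 16): 12 ← 10
  undo op 2 (out-shuffle, from top half): 10 ← 5
  undo op 1 (cut 7): 5 ← 12
So the tile at position 7 came from original position 12.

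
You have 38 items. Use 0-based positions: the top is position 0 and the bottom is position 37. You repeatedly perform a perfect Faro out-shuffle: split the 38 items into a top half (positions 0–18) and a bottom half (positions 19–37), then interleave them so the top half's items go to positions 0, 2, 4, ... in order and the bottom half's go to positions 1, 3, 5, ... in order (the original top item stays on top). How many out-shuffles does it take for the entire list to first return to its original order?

The out-shuffle permutes the 38 positions with cycle lengths [1, 1, 36].
Every item is home exactly when every cycle has completed a whole number of laps, i.e. after lcm(1, 36) = 36 out-shuffles.

36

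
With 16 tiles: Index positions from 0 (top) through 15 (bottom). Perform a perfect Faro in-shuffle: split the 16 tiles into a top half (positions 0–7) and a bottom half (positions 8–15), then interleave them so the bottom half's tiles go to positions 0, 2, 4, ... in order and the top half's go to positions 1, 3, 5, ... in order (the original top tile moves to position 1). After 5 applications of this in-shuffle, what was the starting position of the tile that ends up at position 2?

Work backwards from position 2, undoing one in-shuffle at a time:
2 ← 9 ← 4 ← 10 ← 13 ← 6
So the tile now at position 2 started at position 6.

6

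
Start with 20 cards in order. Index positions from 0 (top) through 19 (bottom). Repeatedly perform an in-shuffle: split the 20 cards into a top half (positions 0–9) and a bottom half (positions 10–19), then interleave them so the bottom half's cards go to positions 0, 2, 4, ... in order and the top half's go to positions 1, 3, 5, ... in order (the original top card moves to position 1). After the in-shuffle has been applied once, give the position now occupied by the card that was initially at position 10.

Track the card's position through each in-shuffle:
10 → 0

0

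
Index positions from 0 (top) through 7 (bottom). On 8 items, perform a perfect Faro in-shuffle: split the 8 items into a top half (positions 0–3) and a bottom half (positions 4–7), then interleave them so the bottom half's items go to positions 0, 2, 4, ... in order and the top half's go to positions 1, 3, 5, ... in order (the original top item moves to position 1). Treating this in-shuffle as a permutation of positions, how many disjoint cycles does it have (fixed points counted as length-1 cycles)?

Trace each unvisited position around until it returns:
(0 1 3 7 6 4) (2 5)
2 cycles in total.

2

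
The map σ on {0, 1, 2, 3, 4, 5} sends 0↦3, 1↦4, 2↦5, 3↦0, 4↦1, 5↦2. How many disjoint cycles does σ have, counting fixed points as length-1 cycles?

3

Cycle decomposition: (0 3) (1 4) (2 5).
3 cycles.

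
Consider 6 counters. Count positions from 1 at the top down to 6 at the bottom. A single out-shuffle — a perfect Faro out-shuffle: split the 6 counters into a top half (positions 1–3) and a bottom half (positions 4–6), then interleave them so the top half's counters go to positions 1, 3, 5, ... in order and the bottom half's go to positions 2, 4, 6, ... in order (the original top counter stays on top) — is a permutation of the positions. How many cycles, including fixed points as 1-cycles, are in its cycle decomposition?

3

Trace each unvisited position around until it returns:
(1) (2 3 5 4) (6)
3 cycles in total.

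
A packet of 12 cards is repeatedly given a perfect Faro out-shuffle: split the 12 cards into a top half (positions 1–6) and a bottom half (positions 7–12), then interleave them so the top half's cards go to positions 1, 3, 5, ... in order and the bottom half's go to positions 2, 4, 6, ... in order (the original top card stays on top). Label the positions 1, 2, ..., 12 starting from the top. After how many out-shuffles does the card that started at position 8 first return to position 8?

10

Follow position 8 under repeated out-shuffles:
8 → 4 → 7 → 2 → 3 → 5 → 9 → 6 → 11 → 10 → 8
It first returns after 10 out-shuffles.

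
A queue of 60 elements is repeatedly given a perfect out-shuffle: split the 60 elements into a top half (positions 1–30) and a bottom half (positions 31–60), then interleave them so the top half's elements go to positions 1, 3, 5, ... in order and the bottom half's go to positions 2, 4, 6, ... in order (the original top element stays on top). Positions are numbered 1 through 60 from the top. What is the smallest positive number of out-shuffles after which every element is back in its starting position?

58

The out-shuffle permutes the 60 positions with cycle lengths [1, 1, 58].
Every element is home exactly when every cycle has completed a whole number of laps, i.e. after lcm(1, 58) = 58 out-shuffles.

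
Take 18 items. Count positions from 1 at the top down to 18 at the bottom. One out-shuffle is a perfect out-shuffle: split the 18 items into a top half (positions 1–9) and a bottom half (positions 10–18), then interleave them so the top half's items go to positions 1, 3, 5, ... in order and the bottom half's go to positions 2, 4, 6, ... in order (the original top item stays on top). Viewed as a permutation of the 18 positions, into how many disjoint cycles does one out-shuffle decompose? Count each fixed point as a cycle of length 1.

4

Trace each unvisited position around until it returns:
(1) (2 3 5 9 17 16 14 10) (4 7 13 8 15 12 6 11) (18)
4 cycles in total.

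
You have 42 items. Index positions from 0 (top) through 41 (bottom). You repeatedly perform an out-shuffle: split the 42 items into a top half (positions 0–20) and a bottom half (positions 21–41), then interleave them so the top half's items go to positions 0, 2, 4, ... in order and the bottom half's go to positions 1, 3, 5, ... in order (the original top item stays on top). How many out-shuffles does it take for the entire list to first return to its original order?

20

The out-shuffle permutes the 42 positions with cycle lengths [1, 1, 20, 20].
Every item is home exactly when every cycle has completed a whole number of laps, i.e. after lcm(1, 20) = 20 out-shuffles.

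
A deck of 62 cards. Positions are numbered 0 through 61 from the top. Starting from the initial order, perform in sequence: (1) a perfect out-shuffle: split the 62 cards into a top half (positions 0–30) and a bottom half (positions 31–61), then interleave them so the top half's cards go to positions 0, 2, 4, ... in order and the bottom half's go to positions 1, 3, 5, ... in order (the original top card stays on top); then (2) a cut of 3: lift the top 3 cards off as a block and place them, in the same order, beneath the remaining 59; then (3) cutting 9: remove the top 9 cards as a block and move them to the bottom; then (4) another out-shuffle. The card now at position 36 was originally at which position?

Undo the operations in reverse order, starting from position 36:
  undo op 4 (out-shuffle, from top half): 36 ← 18
  undo op 3 (cut 9): 18 ← 27
  undo op 2 (cut 3): 27 ← 30
  undo op 1 (out-shuffle, from top half): 30 ← 15
So the card at position 36 came from original position 15.

15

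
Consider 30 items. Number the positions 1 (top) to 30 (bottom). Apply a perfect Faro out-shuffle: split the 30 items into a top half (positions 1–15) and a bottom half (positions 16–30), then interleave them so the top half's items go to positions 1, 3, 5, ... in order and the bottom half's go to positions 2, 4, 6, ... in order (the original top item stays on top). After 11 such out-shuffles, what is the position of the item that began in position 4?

Track the item's position through each out-shuffle:
4 → 7 → 13 → 25 → 20 → 10 → 19 → 8 → 15 → 29 → 28 → 26

26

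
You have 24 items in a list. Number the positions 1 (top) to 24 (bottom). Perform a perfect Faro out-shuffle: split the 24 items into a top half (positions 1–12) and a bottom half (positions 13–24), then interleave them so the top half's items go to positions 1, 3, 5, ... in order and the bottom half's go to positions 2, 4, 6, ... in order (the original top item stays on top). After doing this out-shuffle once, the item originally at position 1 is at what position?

1

Position 1 is a fixed point of every out-shuffle, so the item never moves.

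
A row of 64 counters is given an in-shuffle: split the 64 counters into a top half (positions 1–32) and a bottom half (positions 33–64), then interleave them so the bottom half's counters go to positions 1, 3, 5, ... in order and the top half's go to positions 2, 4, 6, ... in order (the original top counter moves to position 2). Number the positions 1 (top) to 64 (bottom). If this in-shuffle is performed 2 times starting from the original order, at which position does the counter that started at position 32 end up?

Track the counter's position through each in-shuffle:
32 → 64 → 63

63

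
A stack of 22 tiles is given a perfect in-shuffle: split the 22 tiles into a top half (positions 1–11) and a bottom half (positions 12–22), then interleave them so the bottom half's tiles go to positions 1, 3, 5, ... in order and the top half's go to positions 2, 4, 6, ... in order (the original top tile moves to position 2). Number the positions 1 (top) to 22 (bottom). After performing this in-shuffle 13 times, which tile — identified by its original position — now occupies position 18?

Work backwards from position 18, undoing one in-shuffle at a time:
18 ← 9 ← 16 ← 8 ← 4 ← ... ← 16 (13 steps).
So the tile now at position 18 started at position 16.

16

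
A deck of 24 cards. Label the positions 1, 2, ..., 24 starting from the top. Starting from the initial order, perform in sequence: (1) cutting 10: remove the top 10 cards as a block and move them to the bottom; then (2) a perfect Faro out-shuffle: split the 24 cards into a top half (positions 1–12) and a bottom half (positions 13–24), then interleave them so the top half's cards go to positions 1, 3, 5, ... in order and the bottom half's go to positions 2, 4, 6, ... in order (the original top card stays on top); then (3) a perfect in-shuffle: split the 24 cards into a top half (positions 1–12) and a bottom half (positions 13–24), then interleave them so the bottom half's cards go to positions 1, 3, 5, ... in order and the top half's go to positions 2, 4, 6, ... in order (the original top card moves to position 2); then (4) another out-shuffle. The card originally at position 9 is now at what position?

14

Track the card from position 9 forward through each operation:
  after op 1 (cut 10): 9 → 23
  after op 2 (out-shuffle): 23 → 22
  after op 3 (in-shuffle): 22 → 19
  after op 4 (out-shuffle): 19 → 14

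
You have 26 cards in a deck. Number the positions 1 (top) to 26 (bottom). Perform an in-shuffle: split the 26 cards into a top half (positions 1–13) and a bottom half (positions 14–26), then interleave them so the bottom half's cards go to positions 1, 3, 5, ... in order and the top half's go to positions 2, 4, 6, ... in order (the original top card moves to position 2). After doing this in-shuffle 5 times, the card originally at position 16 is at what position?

26

Track the card's position through each in-shuffle:
16 → 5 → 10 → 20 → 13 → 26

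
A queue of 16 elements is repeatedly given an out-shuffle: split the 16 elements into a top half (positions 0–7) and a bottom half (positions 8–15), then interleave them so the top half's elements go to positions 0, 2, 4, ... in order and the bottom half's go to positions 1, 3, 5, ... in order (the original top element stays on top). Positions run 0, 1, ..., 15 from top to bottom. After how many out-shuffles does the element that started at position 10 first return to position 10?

2

Follow position 10 under repeated out-shuffles:
10 → 5 → 10
It first returns after 2 out-shuffles.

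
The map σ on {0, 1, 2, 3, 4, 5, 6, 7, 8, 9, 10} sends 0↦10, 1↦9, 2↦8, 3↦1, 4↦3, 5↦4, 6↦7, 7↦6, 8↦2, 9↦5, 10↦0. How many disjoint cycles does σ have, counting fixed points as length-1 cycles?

Cycle decomposition: (0 10) (1 9 5 4 3) (2 8) (6 7).
4 cycles.

4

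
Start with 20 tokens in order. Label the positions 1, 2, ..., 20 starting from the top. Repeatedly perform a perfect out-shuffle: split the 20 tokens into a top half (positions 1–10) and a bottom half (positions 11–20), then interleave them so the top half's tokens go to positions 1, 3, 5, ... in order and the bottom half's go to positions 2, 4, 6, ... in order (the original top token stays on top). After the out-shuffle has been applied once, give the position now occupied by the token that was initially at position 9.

Track the token's position through each out-shuffle:
9 → 17

17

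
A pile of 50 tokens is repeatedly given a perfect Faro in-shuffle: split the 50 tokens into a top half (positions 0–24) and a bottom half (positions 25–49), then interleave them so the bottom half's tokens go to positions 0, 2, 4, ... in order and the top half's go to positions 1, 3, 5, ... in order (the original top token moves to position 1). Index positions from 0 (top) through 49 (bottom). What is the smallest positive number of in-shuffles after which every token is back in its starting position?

8

The in-shuffle permutes the 50 positions with cycle lengths [2, 8, 8, 8, 8, 8, 8].
Every token is home exactly when every cycle has completed a whole number of laps, i.e. after lcm(2, 8) = 8 in-shuffles.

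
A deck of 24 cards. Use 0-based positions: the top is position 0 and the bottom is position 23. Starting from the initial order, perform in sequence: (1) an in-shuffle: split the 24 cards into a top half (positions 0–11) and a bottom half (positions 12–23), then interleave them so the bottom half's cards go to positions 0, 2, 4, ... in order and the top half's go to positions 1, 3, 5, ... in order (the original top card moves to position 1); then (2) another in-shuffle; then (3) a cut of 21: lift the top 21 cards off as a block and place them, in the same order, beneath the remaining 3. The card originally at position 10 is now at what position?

21

Track the card from position 10 forward through each operation:
  after op 1 (in-shuffle): 10 → 21
  after op 2 (in-shuffle): 21 → 18
  after op 3 (cut 21): 18 → 21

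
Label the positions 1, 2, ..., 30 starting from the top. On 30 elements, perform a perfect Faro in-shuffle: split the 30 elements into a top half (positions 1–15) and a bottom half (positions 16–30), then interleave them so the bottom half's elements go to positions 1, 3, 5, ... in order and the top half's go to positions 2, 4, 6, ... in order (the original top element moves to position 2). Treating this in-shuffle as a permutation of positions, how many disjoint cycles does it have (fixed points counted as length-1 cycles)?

Trace each unvisited position around until it returns:
(1 2 4 8 16) (3 6 12 24 17) (5 10 20 9 18) (7 14 28 25 19) (11 22 13 26 21) (15 30 29 27 23)
6 cycles in total.

6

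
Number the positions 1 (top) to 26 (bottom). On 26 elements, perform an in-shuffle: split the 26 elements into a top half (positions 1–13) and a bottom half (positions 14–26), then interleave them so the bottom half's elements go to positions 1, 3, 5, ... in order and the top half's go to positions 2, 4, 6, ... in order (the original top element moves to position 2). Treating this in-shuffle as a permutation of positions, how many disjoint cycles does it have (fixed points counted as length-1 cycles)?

3

Trace each unvisited position around until it returns:
(1 2 4 8 16 5 ... len 18) (3 6 12 24 21 15) (9 18)
3 cycles in total.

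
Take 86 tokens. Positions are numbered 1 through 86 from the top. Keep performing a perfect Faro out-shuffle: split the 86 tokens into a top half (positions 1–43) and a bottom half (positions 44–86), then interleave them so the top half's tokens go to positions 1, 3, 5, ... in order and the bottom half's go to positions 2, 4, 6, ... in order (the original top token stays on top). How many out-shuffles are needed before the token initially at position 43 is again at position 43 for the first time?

8

Follow position 43 under repeated out-shuffles:
43 → 85 → 84 → 82 → 78 → 70 → 54 → 22 → 43
It first returns after 8 out-shuffles.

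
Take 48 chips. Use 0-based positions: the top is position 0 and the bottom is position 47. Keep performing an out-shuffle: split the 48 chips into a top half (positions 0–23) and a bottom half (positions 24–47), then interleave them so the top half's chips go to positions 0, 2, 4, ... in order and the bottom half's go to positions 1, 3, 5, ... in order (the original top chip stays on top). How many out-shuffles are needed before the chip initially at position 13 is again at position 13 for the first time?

23

Follow position 13 under repeated out-shuffles:
13 → 26 → 5 → 10 → 20 → 40 → 33 → 19 → ... → 13 (length 23)
It first returns after 23 out-shuffles.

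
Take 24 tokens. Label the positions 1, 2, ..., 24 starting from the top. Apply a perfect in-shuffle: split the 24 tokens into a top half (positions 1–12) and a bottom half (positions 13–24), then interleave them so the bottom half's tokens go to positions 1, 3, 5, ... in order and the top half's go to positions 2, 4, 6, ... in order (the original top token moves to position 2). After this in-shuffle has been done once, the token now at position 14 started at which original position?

7

Work backwards from position 14, undoing one in-shuffle at a time:
14 ← 7
So the token now at position 14 started at position 7.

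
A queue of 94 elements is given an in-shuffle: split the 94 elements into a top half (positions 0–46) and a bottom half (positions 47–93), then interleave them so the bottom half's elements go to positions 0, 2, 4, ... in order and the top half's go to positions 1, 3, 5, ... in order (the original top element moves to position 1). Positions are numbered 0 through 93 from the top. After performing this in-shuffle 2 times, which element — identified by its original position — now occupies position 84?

44

Work backwards from position 84, undoing one in-shuffle at a time:
84 ← 89 ← 44
So the element now at position 84 started at position 44.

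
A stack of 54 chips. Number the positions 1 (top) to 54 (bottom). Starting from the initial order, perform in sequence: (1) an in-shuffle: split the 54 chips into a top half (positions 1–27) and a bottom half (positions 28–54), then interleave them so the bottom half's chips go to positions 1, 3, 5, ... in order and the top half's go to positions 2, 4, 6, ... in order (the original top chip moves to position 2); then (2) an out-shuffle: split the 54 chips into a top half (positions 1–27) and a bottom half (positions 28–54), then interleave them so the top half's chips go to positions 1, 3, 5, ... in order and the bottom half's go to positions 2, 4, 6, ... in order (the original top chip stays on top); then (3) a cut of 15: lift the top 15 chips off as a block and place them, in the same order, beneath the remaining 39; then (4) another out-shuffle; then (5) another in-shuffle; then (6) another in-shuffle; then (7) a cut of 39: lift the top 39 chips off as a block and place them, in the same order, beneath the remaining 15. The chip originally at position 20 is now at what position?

Track the chip from position 20 forward through each operation:
  after op 1 (in-shuffle): 20 → 40
  after op 2 (out-shuffle): 40 → 26
  after op 3 (cut 15): 26 → 11
  after op 4 (out-shuffle): 11 → 21
  after op 5 (in-shuffle): 21 → 42
  after op 6 (in-shuffle): 42 → 29
  after op 7 (cut 39): 29 → 44

44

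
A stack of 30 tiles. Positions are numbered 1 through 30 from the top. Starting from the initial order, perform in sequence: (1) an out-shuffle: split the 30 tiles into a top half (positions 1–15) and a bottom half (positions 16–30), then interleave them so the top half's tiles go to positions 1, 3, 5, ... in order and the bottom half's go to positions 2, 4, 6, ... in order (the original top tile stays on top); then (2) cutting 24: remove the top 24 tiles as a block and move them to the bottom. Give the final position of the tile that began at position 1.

7

Track the tile from position 1 forward through each operation:
  after op 1 (out-shuffle): 1 → 1
  after op 2 (cut 24): 1 → 7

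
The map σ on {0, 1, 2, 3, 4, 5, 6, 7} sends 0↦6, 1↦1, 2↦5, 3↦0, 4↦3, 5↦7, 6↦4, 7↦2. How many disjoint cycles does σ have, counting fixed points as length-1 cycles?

Cycle decomposition: (0 6 4 3) (1) (2 5 7).
3 cycles.

3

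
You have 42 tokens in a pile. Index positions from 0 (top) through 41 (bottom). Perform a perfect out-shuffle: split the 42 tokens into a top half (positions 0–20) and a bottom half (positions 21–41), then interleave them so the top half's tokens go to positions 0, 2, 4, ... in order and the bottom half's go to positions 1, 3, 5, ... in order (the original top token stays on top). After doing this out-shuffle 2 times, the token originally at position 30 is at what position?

Track the token's position through each out-shuffle:
30 → 19 → 38

38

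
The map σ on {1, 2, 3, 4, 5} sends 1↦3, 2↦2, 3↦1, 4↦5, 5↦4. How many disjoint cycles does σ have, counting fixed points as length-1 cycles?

3

Cycle decomposition: (1 3) (2) (4 5).
3 cycles.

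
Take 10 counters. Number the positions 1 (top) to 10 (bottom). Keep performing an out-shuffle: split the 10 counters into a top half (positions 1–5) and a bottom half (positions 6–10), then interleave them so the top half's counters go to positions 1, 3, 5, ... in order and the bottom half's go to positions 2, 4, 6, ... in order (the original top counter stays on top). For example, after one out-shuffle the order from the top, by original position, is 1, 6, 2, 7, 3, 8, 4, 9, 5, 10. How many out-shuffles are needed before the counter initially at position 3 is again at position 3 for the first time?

Follow position 3 under repeated out-shuffles:
3 → 5 → 9 → 8 → 6 → 2 → 3
It first returns after 6 out-shuffles.

6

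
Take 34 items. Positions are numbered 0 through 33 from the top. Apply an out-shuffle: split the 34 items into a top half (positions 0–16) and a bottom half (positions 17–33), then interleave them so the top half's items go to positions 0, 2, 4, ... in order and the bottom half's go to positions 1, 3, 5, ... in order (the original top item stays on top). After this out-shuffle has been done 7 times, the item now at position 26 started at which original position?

10

Work backwards from position 26, undoing one out-shuffle at a time:
26 ← 13 ← 23 ← 28 ← 14 ← 7 ← 20 ← 10
So the item now at position 26 started at position 10.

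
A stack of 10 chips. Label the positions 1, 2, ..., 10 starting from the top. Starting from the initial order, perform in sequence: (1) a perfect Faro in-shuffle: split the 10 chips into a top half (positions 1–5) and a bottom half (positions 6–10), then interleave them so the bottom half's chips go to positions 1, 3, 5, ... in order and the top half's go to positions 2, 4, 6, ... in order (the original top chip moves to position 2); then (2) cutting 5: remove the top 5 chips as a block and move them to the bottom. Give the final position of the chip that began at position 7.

8

Track the chip from position 7 forward through each operation:
  after op 1 (in-shuffle): 7 → 3
  after op 2 (cut 5): 3 → 8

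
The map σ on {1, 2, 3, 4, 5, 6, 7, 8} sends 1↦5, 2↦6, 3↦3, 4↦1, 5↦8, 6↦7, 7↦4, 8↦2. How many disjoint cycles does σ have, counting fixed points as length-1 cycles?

2

Cycle decomposition: (1 5 8 2 6 7 4) (3).
2 cycles.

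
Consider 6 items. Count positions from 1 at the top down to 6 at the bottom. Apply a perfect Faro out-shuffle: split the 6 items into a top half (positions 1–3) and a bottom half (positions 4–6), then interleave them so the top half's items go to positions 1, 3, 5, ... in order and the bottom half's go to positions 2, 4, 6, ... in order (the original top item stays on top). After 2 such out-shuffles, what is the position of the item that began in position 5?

2

Track the item's position through each out-shuffle:
5 → 4 → 2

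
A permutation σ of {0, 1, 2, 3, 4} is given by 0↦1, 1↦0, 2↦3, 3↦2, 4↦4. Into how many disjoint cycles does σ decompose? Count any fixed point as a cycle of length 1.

3

Cycle decomposition: (0 1) (2 3) (4).
3 cycles.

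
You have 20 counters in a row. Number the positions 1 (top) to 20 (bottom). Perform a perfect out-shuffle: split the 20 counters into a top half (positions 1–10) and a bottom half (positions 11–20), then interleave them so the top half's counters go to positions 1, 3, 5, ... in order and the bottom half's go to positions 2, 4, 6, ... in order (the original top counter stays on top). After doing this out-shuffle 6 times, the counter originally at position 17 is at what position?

18

Track the counter's position through each out-shuffle:
17 → 14 → 8 → 15 → 10 → 19 → 18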